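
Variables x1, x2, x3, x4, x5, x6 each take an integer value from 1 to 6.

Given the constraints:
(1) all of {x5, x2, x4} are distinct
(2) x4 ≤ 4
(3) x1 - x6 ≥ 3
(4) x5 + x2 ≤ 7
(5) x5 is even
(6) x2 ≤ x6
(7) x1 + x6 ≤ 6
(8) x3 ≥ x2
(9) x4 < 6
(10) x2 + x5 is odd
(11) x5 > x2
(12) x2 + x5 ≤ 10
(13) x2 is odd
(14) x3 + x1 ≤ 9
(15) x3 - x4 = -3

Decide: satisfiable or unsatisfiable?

Setting (x1, x2, x3, x4, x5, x6) = (5, 1, 1, 4, 6, 1) satisfies everything: constraint 3: x1 - x6 = 4; constraint 4: x5 + x2 = 7; constraint 7: x1 + x6 = 6, and the others follow.

Satisfiable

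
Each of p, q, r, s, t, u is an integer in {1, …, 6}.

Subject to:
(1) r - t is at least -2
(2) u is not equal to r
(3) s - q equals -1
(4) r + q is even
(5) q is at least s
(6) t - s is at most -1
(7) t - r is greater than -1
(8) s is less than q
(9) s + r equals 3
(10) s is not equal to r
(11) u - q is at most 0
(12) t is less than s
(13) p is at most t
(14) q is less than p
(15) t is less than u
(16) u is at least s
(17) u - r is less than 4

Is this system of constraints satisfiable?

Unsatisfiable

Constraints 11, 12, 13, 14, and 16 give q < p, p ≤ t, t < s, s ≤ u, u ≤ q. Chaining: q < p ≤ t < s ≤ u ≤ q, which forces q < q — impossible.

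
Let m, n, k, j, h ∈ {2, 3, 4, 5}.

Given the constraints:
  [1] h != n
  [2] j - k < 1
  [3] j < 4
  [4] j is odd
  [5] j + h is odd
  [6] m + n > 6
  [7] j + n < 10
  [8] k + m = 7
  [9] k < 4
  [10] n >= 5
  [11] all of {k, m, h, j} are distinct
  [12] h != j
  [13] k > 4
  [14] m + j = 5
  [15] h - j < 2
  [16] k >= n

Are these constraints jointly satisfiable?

Unsatisfiable

From constraints 10 and 16: k ≥ n and n ≥ 5, so k ≥ 5. From constraint 9: k ≤ 3. But 3 < 5, so no value of k works.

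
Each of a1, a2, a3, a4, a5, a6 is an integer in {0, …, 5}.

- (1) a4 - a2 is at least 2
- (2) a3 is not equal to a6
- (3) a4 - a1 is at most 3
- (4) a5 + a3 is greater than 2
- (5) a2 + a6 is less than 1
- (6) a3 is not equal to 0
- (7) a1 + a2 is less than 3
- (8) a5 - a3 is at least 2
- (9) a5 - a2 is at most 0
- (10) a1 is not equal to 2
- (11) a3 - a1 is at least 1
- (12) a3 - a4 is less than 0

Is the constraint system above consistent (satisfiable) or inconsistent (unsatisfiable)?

Unsatisfiable

Constraints 1, 3, 8, 9, and 11 give a4 − a2 ≥ 2, a2 − a5 ≥ 0, a5 − a3 ≥ 2, a3 − a1 ≥ 1, a1 − a4 ≥ -3.
Adding all 5 inequalities: the left sides telescope to 0, and the right sides sum to 2 + 0 + 2 + 1 + (-3) = 2. So 0 ≥ 2, which is false.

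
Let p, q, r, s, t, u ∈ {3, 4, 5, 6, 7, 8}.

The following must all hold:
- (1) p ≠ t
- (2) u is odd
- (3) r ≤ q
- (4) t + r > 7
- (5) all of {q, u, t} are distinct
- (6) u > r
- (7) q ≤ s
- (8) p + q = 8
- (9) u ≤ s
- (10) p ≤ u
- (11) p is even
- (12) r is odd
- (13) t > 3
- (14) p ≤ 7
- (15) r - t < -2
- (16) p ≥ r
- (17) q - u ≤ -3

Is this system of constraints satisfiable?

The assignment p = 4, q = 4, r = 3, s = 7, t = 6, u = 7 works:
  constraint 4 holds since t + r = 9.
  constraint 8 holds since p + q = 8.
  constraint 15 holds since r - t = -3.
The rest check out directly.

Satisfiable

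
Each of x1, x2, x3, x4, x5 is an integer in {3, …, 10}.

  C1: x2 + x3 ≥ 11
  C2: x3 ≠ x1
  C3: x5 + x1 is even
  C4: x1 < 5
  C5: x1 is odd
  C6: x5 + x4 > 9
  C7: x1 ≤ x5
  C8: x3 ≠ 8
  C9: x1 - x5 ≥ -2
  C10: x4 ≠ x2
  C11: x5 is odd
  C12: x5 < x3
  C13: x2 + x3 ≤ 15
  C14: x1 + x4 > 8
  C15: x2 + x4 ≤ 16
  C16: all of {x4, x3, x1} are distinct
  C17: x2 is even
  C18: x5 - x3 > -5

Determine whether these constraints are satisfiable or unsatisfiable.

Satisfiable

One satisfying assignment is x1 = 3, x2 = 6, x3 = 7, x4 = 8, x5 = 3.
For the less obvious constraints — constraint 1: x2 + x3 = 13; constraint 6: x5 + x4 = 11 — and the others hold by inspection.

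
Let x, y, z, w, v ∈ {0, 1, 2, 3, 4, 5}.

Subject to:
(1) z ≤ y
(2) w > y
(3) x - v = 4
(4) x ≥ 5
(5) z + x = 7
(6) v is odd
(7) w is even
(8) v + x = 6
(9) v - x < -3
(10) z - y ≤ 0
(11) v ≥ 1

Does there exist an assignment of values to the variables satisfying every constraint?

The assignment x = 5, y = 3, z = 2, w = 4, v = 1 works:
  constraint 3 holds since x - v = 4.
  constraint 5 holds since z + x = 7.
The rest check out directly.

Satisfiable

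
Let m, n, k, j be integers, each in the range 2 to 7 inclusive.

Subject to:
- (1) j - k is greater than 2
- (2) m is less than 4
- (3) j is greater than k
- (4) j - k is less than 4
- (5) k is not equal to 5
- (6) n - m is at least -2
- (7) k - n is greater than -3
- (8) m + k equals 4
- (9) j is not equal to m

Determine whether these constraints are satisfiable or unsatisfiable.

Satisfiable

Setting (m, n, k, j) = (2, 2, 2, 5) satisfies everything: constraint 1: j - k = 3; constraint 4: j - k = 3, and the others follow.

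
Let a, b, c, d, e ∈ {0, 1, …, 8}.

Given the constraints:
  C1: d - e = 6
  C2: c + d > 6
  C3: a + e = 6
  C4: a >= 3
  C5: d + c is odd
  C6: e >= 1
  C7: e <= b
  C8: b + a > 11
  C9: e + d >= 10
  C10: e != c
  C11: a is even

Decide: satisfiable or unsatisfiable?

Satisfiable

One satisfying assignment is a = 4, b = 8, c = 1, d = 8, e = 2.
For the less obvious constraints — constraint 1: d - e = 6; constraint 2: c + d = 9; constraint 3: a + e = 6 — and the others hold by inspection.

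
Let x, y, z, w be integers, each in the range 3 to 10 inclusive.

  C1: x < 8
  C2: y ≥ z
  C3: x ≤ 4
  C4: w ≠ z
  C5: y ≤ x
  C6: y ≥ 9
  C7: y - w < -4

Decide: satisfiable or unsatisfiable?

Unsatisfiable

From constraints 5 and 6: x ≥ y and y ≥ 9, so x ≥ 9. From constraint 3: x ≤ 4. But 4 < 9, so no value of x works.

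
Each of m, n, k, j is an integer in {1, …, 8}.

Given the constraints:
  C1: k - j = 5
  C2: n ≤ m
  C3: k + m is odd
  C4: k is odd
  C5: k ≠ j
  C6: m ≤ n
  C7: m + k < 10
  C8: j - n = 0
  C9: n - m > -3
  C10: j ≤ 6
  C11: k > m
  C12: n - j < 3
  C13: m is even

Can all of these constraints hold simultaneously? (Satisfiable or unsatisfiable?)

Take m = 2, n = 2, k = 7, j = 2. Then constraint 1: k - j = 5; constraint 7: m + k = 9; constraint 8: j - n = 0, and every other listed constraint is also met.

Satisfiable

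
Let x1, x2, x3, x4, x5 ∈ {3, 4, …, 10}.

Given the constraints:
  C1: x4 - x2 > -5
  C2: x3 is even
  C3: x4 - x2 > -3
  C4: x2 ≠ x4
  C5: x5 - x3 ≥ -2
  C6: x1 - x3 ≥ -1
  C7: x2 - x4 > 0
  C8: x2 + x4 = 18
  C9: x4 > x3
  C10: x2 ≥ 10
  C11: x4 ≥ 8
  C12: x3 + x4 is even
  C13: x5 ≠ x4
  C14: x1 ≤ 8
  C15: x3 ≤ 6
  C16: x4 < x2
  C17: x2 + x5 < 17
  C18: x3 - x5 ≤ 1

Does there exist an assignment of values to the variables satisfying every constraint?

Satisfiable

One satisfying assignment is x1 = 5, x2 = 10, x3 = 6, x4 = 8, x5 = 6.
For the less obvious constraints — constraint 1: x4 - x2 = -2; constraint 3: x4 - x2 = -2; constraint 5: x5 - x3 = 0 — and the others hold by inspection.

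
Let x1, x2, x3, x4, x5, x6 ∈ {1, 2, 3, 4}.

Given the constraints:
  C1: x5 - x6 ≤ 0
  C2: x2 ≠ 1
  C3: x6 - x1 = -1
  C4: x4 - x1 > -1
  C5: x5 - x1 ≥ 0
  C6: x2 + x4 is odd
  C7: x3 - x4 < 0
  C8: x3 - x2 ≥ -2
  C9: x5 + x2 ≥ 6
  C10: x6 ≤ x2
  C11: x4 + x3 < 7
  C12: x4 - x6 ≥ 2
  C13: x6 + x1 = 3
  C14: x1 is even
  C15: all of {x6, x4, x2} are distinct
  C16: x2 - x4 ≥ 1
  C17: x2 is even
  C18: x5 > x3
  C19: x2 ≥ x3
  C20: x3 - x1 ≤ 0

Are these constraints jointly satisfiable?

Unsatisfiable

Constraints 1, 5, 8, 12, 16, and 20 give x2 − x4 ≥ 1, x4 − x6 ≥ 2, x6 − x5 ≥ 0, x5 − x1 ≥ 0, x1 − x3 ≥ 0, x3 − x2 ≥ -2.
Adding all 6 inequalities: the left sides telescope to 0, and the right sides sum to 1 + 2 + 0 + 0 + 0 + (-2) = 1. So 0 ≥ 1, which is false.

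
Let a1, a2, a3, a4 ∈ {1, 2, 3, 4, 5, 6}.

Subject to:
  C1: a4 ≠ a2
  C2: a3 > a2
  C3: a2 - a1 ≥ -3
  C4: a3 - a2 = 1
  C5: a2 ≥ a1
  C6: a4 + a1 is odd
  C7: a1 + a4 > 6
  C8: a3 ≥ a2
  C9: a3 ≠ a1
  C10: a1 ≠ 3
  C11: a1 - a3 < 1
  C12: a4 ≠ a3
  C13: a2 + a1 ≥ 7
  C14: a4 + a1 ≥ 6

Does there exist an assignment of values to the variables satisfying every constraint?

Try a1 = 4, a2 = 4, a3 = 5, a4 = 3.
Check constraint 3: a2 - a1 = 0; constraint 4: a3 - a2 = 1; constraint 7: a1 + a4 = 7. The remaining constraints are straightforward to verify.

Satisfiable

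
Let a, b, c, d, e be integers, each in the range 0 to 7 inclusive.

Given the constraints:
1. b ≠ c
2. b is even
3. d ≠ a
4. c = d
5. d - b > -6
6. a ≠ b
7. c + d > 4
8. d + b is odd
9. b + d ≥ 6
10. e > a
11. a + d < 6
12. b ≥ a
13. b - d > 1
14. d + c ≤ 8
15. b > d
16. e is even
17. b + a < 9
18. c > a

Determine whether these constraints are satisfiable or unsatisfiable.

Satisfiable

Take a = 2, b = 6, c = 3, d = 3, e = 4. Then constraint 5: d - b = -3; constraint 7: c + d = 6, and every other listed constraint is also met.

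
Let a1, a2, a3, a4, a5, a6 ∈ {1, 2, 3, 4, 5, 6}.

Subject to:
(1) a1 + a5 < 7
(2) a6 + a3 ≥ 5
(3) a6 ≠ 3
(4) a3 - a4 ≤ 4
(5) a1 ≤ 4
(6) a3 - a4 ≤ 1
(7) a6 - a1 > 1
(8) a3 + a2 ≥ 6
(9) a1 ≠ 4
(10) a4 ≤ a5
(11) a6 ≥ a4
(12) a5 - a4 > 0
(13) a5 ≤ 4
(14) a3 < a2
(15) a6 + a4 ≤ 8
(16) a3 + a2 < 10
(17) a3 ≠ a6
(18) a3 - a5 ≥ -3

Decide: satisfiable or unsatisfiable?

Satisfiable

Take a1 = 3, a2 = 6, a3 = 3, a4 = 2, a5 = 3, a6 = 5. Then constraint 1: a1 + a5 = 6; constraint 2: a6 + a3 = 8; constraint 4: a3 - a4 = 1, and every other listed constraint is also met.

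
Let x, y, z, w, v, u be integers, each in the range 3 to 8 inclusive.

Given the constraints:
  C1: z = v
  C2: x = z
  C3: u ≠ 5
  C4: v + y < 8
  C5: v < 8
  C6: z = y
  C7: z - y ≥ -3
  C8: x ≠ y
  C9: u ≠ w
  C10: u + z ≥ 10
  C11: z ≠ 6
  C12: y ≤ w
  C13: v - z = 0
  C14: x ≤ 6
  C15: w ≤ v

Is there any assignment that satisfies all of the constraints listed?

Unsatisfiable

From constraints 2 and 6, x = z = y, so x = y. But constraint 8 says x ≠ y. Contradiction.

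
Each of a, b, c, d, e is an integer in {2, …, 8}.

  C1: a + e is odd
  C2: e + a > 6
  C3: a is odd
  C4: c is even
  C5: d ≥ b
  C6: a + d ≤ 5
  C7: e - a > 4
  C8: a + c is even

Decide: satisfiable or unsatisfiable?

Constraint 3 makes a odd and constraint 4 makes c even, so a + c must be odd. Constraint 8 says a + c is even — contradiction.

Unsatisfiable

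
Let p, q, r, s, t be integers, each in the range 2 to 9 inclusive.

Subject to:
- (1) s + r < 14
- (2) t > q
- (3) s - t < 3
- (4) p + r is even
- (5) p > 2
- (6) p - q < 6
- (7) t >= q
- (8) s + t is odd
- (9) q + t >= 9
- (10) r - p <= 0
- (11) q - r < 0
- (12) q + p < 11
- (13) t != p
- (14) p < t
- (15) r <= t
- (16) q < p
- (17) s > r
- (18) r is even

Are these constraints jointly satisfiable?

Satisfiable

Take p = 6, q = 2, r = 4, s = 8, t = 7. Then constraint 1: s + r = 12; constraint 3: s - t = 1, and every other listed constraint is also met.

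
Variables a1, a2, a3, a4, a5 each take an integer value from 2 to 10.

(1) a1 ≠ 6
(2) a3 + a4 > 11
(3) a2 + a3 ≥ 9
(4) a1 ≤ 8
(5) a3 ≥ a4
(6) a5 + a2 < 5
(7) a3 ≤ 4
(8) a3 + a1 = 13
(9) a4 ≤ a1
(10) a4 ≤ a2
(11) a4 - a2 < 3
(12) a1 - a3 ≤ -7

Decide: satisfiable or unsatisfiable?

From constraint 7: a3 ≤ 4. From constraint 4: a1 ≤ 8. Hence a3 + a1 ≤ 12. But constraint 8 requires a3 + a1 = 13, and 13 > 12. Contradiction.

Unsatisfiable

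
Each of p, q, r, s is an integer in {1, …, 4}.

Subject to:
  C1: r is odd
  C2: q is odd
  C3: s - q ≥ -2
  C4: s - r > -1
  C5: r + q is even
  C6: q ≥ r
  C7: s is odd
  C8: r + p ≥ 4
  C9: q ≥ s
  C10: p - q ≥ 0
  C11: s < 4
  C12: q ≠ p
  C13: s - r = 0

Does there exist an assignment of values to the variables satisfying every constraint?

Satisfiable

Take p = 4, q = 1, r = 1, s = 1. Then constraint 3: s - q = 0; constraint 4: s - r = 0; constraint 8: r + p = 5, and every other listed constraint is also met.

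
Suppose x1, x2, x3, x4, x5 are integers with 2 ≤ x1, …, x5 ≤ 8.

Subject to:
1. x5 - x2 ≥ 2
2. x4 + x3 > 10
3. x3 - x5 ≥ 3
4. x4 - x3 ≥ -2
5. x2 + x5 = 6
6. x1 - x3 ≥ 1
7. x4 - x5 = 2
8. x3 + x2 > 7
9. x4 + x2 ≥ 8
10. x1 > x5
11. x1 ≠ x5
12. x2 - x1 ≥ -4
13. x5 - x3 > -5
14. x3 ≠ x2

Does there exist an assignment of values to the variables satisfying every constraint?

Unsatisfiable

Constraints 1, 3, 6, and 12 give x3 − x5 ≥ 3, x5 − x2 ≥ 2, x2 − x1 ≥ -4, x1 − x3 ≥ 1.
Adding all 4 inequalities: the left sides telescope to 0, and the right sides sum to 3 + 2 + (-4) + 1 = 2. So 0 ≥ 2, which is false.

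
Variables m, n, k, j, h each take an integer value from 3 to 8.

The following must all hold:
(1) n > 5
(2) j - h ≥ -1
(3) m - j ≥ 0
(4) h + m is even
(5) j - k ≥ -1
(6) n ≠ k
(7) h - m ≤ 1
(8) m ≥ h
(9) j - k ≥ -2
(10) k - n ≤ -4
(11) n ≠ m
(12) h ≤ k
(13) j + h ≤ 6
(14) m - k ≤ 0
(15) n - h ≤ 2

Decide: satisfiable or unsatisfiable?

Unsatisfiable

Constraints 2, 3, 10, 14, and 15 give h − n ≥ -2, n − k ≥ 4, k − m ≥ 0, m − j ≥ 0, j − h ≥ -1.
Adding all 5 inequalities: the left sides telescope to 0, and the right sides sum to (-2) + 4 + 0 + 0 + (-1) = 1. So 0 ≥ 1, which is false.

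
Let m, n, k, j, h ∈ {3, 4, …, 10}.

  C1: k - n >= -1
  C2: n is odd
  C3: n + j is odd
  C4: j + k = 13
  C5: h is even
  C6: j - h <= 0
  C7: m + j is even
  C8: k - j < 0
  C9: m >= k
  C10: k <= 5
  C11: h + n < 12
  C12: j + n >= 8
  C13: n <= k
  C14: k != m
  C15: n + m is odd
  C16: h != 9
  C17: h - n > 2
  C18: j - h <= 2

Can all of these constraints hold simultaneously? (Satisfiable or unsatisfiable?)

One satisfying assignment is m = 6, n = 3, k = 5, j = 8, h = 8.
For the less obvious constraints — constraint 1: k - n = 2; constraint 4: j + k = 13 — and the others hold by inspection.

Satisfiable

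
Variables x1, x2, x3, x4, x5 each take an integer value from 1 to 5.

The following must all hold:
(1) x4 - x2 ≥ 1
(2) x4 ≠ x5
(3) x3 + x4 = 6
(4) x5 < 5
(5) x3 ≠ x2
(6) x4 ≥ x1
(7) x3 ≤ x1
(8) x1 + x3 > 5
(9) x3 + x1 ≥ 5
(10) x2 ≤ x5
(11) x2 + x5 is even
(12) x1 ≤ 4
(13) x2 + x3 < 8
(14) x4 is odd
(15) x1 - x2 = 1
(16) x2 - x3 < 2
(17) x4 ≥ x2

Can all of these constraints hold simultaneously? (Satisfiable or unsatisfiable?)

The assignment x1 = 3, x2 = 2, x3 = 3, x4 = 3, x5 = 2 works:
  constraint 1 holds since x4 - x2 = 1.
  constraint 3 holds since x3 + x4 = 6.
  constraint 8 holds since x1 + x3 = 6.
The rest check out directly.

Satisfiable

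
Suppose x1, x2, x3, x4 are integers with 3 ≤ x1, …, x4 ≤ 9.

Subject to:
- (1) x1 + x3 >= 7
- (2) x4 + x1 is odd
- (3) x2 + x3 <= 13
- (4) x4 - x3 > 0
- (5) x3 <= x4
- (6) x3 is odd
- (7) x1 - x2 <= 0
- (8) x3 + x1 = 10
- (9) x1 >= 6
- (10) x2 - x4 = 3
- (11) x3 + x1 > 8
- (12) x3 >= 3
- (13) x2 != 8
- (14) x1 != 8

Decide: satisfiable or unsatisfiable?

Satisfiable

The assignment x1 = 7, x2 = 7, x3 = 3, x4 = 4 works:
  constraint 1 holds since x1 + x3 = 10.
  constraint 3 holds since x2 + x3 = 10.
  constraint 4 holds since x4 - x3 = 1.
The rest check out directly.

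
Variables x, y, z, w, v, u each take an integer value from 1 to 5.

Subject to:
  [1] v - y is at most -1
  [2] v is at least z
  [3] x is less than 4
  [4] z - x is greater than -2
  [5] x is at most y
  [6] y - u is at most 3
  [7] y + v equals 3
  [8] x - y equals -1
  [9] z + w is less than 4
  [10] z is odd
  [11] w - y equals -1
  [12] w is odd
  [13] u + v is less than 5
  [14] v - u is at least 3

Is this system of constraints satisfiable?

Constraints 1, 6, and 14 give u − y ≥ -3, y − v ≥ 1, v − u ≥ 3.
Adding all 3 inequalities: the left sides telescope to 0, and the right sides sum to (-3) + 1 + 3 = 1. So 0 ≥ 1, which is false.

Unsatisfiable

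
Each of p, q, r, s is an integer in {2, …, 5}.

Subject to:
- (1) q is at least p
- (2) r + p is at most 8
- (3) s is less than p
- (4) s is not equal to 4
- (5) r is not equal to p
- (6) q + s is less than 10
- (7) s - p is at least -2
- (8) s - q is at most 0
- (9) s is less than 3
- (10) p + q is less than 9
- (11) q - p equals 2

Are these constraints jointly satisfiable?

Take p = 3, q = 5, r = 5, s = 2. Then constraint 2: r + p = 8; constraint 6: q + s = 7; constraint 7: s - p = -1, and every other listed constraint is also met.

Satisfiable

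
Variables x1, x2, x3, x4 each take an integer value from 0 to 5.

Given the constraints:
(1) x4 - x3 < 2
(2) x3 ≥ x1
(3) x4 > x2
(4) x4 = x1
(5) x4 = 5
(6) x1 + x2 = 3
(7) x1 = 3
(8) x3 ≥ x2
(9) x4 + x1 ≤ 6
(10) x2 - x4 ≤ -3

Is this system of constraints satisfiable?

Unsatisfiable

Constraint 5 fixes x4 = 5 and constraint 7 fixes x1 = 3, but constraint 4 requires x4 = x1. Since 5 ≠ 3, contradiction.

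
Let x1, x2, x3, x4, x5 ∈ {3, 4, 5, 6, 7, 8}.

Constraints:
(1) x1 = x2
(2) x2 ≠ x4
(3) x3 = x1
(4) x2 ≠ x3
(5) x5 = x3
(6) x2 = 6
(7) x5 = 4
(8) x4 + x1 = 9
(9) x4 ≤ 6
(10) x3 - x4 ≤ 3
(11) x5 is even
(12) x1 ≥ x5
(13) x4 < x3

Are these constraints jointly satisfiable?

Unsatisfiable

Constraint 7 fixes x5 = 4 and constraint 6 fixes x2 = 6. Constraints 1, 3, and 5 give x5 = x3 = x1 = x2, so x5 = x2. But 4 ≠ 6 — contradiction.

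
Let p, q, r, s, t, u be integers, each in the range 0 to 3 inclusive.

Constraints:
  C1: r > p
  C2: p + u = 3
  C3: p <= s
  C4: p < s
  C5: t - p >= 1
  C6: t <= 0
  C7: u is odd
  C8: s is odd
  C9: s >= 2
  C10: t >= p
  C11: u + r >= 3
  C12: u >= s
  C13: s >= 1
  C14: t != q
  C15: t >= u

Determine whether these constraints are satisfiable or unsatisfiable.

Unsatisfiable

From constraints 9 and 12: u ≥ s and s ≥ 2, so u ≥ 2. From constraints 6 and 15: u ≤ t and t ≤ 0, so u ≤ 0. But 0 < 2, so no value of u works.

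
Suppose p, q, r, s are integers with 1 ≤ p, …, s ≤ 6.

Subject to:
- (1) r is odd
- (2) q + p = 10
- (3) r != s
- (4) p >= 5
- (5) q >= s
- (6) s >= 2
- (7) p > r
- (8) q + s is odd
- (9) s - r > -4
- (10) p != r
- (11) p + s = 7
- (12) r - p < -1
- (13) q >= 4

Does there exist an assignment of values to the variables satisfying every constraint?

Satisfiable

One satisfying assignment is p = 5, q = 5, r = 3, s = 2.
For the less obvious constraints — constraint 2: q + p = 10; constraint 9: s - r = -1 — and the others hold by inspection.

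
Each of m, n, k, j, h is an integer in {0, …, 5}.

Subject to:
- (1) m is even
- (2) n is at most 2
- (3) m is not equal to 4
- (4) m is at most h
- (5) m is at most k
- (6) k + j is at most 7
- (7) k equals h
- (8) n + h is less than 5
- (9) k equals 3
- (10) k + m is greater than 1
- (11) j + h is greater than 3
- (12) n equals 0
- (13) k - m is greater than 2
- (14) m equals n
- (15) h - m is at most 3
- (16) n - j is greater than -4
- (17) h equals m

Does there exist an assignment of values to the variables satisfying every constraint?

Unsatisfiable

Constraint 9 fixes k = 3 and constraint 12 fixes n = 0. Constraints 7, 14, and 17 give k = h = m = n, so k = n. But 3 ≠ 0 — contradiction.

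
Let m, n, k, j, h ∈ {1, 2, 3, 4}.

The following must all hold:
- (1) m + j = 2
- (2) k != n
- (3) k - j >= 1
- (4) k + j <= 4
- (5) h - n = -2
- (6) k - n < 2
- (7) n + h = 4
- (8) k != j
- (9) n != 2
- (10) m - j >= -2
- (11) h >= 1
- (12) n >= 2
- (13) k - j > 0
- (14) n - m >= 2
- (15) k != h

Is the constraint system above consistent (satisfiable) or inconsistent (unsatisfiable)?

Try m = 1, n = 3, k = 2, j = 1, h = 1.
Check constraint 1: m + j = 2; constraint 3: k - j = 1. The remaining constraints are straightforward to verify.

Satisfiable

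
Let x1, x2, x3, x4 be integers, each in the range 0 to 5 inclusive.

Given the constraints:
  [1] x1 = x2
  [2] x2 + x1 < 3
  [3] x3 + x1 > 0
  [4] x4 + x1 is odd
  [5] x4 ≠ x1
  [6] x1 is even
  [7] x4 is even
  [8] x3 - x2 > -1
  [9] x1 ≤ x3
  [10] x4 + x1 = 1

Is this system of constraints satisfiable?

Constraint 7 makes x4 even and constraint 6 makes x1 even, so x4 + x1 must be even. Constraint 4 says x4 + x1 is odd — contradiction.

Unsatisfiable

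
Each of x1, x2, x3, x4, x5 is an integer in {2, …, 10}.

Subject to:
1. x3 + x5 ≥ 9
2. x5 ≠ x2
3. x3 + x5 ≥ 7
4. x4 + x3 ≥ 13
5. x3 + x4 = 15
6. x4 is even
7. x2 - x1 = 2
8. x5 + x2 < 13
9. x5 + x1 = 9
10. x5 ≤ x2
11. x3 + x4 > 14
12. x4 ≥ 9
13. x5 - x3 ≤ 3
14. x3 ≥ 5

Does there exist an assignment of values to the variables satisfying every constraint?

Setting (x1, x2, x3, x4, x5) = (4, 6, 5, 10, 5) satisfies everything: constraint 1: x3 + x5 = 10; constraint 3: x3 + x5 = 10; constraint 4: x4 + x3 = 15, and the others follow.

Satisfiable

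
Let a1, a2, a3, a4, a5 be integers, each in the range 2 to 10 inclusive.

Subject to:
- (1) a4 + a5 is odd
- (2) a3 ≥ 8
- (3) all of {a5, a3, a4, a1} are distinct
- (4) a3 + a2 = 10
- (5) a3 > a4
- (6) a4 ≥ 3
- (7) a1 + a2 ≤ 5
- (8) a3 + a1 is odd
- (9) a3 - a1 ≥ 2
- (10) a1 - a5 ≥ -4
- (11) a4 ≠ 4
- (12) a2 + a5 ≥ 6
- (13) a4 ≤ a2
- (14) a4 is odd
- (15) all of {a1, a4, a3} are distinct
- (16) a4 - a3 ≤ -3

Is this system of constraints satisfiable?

Unsatisfiable

From constraint 2: a3 ≥ 8. From constraints 6 and 13: a2 ≥ a4 ≥ 3. Hence a3 + a2 ≥ 11. But constraint 4 requires a3 + a2 = 10, and 10 < 11. Contradiction.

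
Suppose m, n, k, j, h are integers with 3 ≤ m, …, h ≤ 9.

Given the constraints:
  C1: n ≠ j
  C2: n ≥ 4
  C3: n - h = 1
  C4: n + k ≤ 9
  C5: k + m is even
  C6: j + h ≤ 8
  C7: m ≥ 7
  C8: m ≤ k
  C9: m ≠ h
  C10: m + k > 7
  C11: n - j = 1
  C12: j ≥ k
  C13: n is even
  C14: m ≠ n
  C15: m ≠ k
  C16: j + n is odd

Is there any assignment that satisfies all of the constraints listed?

Unsatisfiable

From constraint 2: n ≥ 4. From constraints 7 and 8: k ≥ m ≥ 7. Hence n + k ≥ 11. But constraint 4 requires n + k ≤ 9, and 9 < 11. Contradiction.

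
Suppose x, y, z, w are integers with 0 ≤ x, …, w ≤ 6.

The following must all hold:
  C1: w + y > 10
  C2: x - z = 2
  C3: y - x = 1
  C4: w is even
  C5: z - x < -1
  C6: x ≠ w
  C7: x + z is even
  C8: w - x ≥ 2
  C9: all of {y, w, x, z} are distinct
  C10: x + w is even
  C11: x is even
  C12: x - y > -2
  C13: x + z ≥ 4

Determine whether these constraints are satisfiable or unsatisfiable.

Satisfiable

One satisfying assignment is x = 4, y = 5, z = 2, w = 6.
For the less obvious constraints — constraint 1: w + y = 11; constraint 2: x - z = 2 — and the others hold by inspection.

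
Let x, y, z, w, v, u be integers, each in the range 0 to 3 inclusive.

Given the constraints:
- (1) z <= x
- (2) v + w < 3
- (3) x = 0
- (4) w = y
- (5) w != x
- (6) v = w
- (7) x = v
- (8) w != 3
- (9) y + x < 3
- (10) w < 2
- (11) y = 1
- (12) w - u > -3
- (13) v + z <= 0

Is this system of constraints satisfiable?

Constraint 3 fixes x = 0 and constraint 11 fixes y = 1. Constraints 4, 6, and 7 give x = v = w = y, so x = y. But 0 ≠ 1 — contradiction.

Unsatisfiable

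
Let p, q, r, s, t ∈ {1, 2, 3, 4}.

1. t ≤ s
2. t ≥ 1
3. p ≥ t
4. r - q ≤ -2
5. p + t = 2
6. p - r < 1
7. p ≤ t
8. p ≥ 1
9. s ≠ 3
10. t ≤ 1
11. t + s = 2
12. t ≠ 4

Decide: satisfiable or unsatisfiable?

Setting (p, q, r, s, t) = (1, 4, 1, 1, 1) satisfies everything: constraint 4: r - q = -3; constraint 5: p + t = 2; constraint 6: p - r = 0, and the others follow.

Satisfiable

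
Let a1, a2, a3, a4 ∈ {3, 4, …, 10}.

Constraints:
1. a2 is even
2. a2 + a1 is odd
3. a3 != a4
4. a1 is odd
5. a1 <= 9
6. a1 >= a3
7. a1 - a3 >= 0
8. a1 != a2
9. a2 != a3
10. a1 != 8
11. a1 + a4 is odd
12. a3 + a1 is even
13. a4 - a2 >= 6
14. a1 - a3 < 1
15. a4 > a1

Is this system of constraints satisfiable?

Satisfiable

One satisfying assignment is a1 = 9, a2 = 4, a3 = 9, a4 = 10.
For the less obvious constraints — constraint 7: a1 - a3 = 0; constraint 13: a4 - a2 = 6 — and the others hold by inspection.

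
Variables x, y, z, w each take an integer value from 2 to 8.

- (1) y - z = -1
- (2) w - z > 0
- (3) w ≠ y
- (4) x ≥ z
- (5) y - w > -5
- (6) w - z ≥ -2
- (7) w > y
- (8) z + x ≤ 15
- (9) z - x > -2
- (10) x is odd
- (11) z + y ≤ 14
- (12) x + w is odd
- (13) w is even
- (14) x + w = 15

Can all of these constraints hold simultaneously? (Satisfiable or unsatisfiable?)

Setting (x, y, z, w) = (7, 6, 7, 8) satisfies everything: constraint 1: y - z = -1; constraint 2: w - z = 1; constraint 5: y - w = -2, and the others follow.

Satisfiable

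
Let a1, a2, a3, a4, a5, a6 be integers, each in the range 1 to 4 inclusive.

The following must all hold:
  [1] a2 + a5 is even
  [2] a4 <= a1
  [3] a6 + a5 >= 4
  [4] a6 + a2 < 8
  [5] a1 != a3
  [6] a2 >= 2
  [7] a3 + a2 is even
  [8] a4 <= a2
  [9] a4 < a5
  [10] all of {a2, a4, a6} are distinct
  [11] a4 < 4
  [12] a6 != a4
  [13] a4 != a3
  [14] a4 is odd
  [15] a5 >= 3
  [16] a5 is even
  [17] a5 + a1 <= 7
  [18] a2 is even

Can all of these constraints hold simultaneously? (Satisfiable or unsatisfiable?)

Satisfiable

Setting (a1, a2, a3, a4, a5, a6) = (1, 4, 2, 1, 4, 2) satisfies everything: constraint 3: a6 + a5 = 6; constraint 4: a6 + a2 = 6, and the others follow.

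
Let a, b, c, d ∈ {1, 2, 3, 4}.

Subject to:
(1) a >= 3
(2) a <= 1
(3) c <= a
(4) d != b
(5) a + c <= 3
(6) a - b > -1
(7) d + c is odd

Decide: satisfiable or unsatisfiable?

From constraint 1: a ≥ 3. From constraint 2: a ≤ 1. But 1 < 3, so no value of a works.

Unsatisfiable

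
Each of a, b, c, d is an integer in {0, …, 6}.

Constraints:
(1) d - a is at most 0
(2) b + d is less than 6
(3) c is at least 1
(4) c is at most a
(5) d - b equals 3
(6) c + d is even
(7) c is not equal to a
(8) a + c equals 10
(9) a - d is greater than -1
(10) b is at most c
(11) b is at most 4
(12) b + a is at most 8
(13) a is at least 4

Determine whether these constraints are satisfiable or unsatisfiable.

Try a = 6, b = 1, c = 4, d = 4.
Check constraint 1: d - a = -2; constraint 2: b + d = 5; constraint 5: d - b = 3. The remaining constraints are straightforward to verify.

Satisfiable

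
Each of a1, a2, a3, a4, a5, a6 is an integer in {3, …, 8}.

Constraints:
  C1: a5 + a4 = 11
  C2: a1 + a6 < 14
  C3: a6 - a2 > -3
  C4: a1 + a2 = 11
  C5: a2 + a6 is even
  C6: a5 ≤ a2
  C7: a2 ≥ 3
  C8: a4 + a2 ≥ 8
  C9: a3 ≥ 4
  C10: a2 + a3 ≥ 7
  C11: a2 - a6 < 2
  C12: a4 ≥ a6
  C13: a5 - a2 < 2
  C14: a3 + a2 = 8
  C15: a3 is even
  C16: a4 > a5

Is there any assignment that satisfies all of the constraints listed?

Satisfiable

Take a1 = 7, a2 = 4, a3 = 4, a4 = 7, a5 = 4, a6 = 4. Then constraint 1: a5 + a4 = 11; constraint 2: a1 + a6 = 11; constraint 3: a6 - a2 = 0, and every other listed constraint is also met.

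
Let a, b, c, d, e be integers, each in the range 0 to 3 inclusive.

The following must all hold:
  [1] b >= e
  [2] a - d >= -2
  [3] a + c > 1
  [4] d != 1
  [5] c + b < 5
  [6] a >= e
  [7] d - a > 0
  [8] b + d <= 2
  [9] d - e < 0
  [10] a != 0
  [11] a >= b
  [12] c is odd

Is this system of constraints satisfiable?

Constraints 1, 7, 9, and 11 give b ≤ a, a < d, d < e, e ≤ b. Chaining: b ≤ a < d < e ≤ b, which forces b < b — impossible.

Unsatisfiable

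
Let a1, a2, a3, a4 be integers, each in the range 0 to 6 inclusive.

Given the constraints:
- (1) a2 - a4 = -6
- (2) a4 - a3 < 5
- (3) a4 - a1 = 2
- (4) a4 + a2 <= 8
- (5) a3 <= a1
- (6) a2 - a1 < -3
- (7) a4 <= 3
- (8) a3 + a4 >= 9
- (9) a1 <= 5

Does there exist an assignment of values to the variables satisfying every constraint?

Unsatisfiable

From constraints 5 and 9: a3 ≤ a1 ≤ 5. From constraint 7: a4 ≤ 3. Hence a3 + a4 ≤ 8. But constraint 8 requires a3 + a4 ≥ 9, and 9 > 8. Contradiction.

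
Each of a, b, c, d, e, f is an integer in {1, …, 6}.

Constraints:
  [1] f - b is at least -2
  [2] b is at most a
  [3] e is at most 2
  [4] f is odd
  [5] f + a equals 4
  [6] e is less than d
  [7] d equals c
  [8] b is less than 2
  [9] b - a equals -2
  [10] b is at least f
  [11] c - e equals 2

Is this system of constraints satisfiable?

Try a = 3, b = 1, c = 4, d = 4, e = 2, f = 1.
Check constraint 1: f - b = 0; constraint 5: f + a = 4; constraint 9: b - a = -2. The remaining constraints are straightforward to verify.

Satisfiable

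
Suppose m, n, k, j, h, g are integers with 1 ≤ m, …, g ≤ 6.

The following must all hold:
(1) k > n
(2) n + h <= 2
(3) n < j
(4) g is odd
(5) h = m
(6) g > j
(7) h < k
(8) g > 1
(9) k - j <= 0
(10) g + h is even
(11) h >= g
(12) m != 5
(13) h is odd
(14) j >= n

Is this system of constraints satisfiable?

Unsatisfiable

Constraints 6, 7, 9, and 11 give h < k, k ≤ j, j < g, g ≤ h. Chaining: h < k ≤ j < g ≤ h, which forces h < h — impossible.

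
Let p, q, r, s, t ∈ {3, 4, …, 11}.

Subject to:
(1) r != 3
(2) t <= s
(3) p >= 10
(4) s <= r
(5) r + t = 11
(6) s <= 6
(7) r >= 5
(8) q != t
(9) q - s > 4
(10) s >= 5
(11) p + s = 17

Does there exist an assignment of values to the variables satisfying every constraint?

Satisfiable

Take p = 11, q = 11, r = 7, s = 6, t = 4. Then constraint 5: r + t = 11; constraint 9: q - s = 5; constraint 11: p + s = 17, and every other listed constraint is also met.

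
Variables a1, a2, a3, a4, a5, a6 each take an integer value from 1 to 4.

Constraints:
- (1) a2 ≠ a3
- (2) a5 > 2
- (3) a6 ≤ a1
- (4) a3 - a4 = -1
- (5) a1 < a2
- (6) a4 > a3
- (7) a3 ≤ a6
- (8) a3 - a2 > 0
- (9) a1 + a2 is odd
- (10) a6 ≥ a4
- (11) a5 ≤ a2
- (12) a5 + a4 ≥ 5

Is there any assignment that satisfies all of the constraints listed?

Unsatisfiable

Constraints 3, 5, 6, 8, and 10 give a4 ≤ a6, a6 ≤ a1, a1 < a2, a2 < a3, a3 < a4. Chaining: a4 ≤ a6 ≤ a1 < a2 < a3 < a4, which forces a4 < a4 — impossible.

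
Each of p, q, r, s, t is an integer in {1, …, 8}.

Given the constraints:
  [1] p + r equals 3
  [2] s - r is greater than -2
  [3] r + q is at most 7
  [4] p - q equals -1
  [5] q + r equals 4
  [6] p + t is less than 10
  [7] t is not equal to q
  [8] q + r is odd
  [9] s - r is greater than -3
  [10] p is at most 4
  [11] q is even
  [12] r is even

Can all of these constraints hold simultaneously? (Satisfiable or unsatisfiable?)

Unsatisfiable

Constraint 11 makes q even and constraint 12 makes r even, so q + r must be even. Constraint 8 says q + r is odd — contradiction.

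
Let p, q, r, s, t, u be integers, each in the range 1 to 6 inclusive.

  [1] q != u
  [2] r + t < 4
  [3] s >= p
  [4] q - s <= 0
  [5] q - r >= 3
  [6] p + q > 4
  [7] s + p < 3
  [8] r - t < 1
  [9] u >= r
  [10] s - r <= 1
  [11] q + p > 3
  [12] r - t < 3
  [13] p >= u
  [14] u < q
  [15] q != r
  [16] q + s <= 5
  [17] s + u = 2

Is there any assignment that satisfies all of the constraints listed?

Unsatisfiable

Constraints 4, 5, and 10 give s − q ≥ 0, q − r ≥ 3, r − s ≥ -1.
Adding all 3 inequalities: the left sides telescope to 0, and the right sides sum to 0 + 3 + (-1) = 2. So 0 ≥ 2, which is false.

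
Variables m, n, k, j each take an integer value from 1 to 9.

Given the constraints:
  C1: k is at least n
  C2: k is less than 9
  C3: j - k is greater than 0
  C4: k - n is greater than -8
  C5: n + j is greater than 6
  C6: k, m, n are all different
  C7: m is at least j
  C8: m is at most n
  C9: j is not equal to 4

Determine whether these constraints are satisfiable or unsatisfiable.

Constraints 1, 3, 7, and 8 give n ≤ k, k < j, j ≤ m, m ≤ n. Chaining: n ≤ k < j ≤ m ≤ n, which forces n < n — impossible.

Unsatisfiable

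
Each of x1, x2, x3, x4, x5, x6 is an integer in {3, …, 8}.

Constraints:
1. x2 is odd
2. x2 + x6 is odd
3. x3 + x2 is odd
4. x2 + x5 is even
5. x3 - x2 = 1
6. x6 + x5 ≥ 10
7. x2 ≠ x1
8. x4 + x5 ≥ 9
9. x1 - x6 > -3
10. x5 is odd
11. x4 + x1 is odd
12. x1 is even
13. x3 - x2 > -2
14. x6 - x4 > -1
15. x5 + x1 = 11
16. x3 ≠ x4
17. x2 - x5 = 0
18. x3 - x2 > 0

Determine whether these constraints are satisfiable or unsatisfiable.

One satisfying assignment is x1 = 6, x2 = 5, x3 = 6, x4 = 5, x5 = 5, x6 = 6.
For the less obvious constraints — constraint 5: x3 - x2 = 1; constraint 6: x6 + x5 = 11 — and the others hold by inspection.

Satisfiable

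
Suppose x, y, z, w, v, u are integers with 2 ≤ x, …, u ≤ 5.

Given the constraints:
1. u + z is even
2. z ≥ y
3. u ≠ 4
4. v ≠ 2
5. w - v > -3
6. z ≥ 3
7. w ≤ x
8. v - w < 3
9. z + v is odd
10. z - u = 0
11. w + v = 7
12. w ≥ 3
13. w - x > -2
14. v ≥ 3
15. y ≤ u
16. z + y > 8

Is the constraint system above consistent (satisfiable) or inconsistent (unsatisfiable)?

Try x = 3, y = 4, z = 5, w = 3, v = 4, u = 5.
Check constraint 5: w - v = -1; constraint 8: v - w = 1; constraint 10: z - u = 0. The remaining constraints are straightforward to verify.

Satisfiable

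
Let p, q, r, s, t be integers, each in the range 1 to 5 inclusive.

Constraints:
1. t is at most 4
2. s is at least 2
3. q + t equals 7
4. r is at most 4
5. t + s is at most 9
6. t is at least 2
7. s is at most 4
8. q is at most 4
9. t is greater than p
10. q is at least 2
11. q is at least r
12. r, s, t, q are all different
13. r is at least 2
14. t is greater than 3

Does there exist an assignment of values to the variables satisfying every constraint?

Constraints 1, 2, 4, 6, 7, 8, 10, and 13 confine each of r, s, t, q to the 3 values {2, …, 4}.
Constraint 12 requires all 4 of them to be distinct, but only 3 values are available — impossible by the pigeonhole principle.

Unsatisfiable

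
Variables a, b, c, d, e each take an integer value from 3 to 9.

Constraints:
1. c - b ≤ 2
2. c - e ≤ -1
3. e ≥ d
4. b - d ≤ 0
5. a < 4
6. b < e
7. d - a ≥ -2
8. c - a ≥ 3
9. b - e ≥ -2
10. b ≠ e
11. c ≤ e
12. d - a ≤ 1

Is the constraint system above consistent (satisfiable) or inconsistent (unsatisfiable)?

Unsatisfiable

Constraints 2, 4, 8, 9, and 12 give a − d ≥ -1, d − b ≥ 0, b − e ≥ -2, e − c ≥ 1, c − a ≥ 3.
Adding all 5 inequalities: the left sides telescope to 0, and the right sides sum to (-1) + 0 + (-2) + 1 + 3 = 1. So 0 ≥ 1, which is false.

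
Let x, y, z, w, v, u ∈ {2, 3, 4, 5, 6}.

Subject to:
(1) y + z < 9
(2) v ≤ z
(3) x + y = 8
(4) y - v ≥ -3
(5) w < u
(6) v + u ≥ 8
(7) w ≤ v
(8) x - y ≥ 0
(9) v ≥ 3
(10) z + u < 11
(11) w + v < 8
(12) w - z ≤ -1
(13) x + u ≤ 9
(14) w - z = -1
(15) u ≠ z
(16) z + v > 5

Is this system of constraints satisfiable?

Take x = 4, y = 4, z = 4, w = 3, v = 4, u = 5. Then constraint 1: y + z = 8; constraint 3: x + y = 8; constraint 4: y - v = 0, and every other listed constraint is also met.

Satisfiable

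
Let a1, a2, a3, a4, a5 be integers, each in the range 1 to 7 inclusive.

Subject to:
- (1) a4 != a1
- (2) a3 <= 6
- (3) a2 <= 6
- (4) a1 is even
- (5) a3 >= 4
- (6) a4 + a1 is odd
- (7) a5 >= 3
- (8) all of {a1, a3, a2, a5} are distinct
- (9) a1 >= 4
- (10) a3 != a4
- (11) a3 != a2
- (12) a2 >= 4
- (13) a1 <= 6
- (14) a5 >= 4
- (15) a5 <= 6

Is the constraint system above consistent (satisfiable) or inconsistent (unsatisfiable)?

Constraints 2, 3, 5, 9, 12, 13, 14, and 15 confine each of a1, a3, a2, a5 to the 3 values {4, …, 6}.
Constraint 8 requires all 4 of them to be distinct, but only 3 values are available — impossible by the pigeonhole principle.

Unsatisfiable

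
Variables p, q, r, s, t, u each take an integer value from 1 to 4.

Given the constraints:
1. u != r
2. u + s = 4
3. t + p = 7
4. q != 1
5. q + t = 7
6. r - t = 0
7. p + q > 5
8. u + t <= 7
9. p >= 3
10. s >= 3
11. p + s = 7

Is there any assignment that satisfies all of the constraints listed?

Satisfiable

Take p = 4, q = 4, r = 3, s = 3, t = 3, u = 1. Then constraint 2: u + s = 4; constraint 3: t + p = 7, and every other listed constraint is also met.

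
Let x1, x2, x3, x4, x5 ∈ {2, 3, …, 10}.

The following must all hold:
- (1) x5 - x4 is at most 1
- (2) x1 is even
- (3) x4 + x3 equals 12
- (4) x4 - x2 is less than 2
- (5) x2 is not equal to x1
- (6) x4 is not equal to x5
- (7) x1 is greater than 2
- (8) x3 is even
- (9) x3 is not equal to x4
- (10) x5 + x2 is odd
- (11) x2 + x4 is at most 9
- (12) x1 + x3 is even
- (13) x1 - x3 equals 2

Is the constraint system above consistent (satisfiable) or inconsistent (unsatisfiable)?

Setting (x1, x2, x3, x4, x5) = (10, 5, 8, 4, 2) satisfies everything: constraint 1: x5 - x4 = -2; constraint 3: x4 + x3 = 12; constraint 4: x4 - x2 = -1, and the others follow.

Satisfiable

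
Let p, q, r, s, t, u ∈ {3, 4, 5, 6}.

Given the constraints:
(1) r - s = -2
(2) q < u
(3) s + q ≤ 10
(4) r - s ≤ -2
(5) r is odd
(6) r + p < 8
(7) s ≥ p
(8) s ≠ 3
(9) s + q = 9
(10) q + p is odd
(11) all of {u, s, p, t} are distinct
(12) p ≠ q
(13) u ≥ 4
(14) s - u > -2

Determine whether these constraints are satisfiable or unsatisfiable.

Satisfiable

Try p = 3, q = 4, r = 3, s = 5, t = 4, u = 6.
Check constraint 1: r - s = -2; constraint 3: s + q = 9; constraint 4: r - s = -2. The remaining constraints are straightforward to verify.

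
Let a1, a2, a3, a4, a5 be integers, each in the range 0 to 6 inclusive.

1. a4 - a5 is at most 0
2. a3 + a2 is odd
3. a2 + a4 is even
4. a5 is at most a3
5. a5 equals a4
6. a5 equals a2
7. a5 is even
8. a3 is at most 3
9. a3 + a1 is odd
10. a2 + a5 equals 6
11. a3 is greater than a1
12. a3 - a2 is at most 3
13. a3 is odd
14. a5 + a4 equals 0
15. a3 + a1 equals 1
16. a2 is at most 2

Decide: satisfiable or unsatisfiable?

From constraint 16: a2 ≤ 2. From constraints 4 and 8: a5 ≤ a3 ≤ 3. Hence a2 + a5 ≤ 5. But constraint 10 requires a2 + a5 = 6, and 6 > 5. Contradiction.

Unsatisfiable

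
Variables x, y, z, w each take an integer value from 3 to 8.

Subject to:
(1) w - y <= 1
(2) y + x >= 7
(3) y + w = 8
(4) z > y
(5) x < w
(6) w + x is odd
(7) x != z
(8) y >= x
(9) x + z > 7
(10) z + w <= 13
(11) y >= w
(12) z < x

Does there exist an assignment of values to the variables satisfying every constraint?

Unsatisfiable

Constraints 4, 5, 11, and 12 give z < x, x < w, w ≤ y, y < z. Chaining: z < x < w ≤ y < z, which forces z < z — impossible.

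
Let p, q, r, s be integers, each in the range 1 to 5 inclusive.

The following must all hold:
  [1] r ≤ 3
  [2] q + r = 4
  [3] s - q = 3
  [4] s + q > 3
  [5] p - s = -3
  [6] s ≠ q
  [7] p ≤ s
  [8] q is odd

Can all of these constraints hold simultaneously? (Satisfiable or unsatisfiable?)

Satisfiable

Setting (p, q, r, s) = (1, 1, 3, 4) satisfies everything: constraint 2: q + r = 4; constraint 3: s - q = 3, and the others follow.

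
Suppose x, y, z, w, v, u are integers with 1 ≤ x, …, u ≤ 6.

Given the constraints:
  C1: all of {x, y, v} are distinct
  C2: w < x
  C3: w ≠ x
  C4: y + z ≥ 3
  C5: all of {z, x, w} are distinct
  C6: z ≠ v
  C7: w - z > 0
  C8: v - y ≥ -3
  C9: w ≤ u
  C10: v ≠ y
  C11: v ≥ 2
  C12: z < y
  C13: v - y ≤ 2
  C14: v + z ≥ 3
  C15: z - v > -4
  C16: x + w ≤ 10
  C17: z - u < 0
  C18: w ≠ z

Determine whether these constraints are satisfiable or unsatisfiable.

Satisfiable

Try x = 6, y = 4, z = 1, w = 4, v = 3, u = 4.
Check constraint 4: y + z = 5; constraint 7: w - z = 3; constraint 8: v - y = -1. The remaining constraints are straightforward to verify.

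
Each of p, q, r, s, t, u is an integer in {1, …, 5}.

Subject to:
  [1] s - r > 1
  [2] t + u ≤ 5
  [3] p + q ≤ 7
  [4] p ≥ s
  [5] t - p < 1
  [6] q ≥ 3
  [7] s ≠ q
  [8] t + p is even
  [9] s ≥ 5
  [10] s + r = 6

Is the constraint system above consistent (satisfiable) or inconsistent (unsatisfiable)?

From constraints 4 and 9: p ≥ s ≥ 5. From constraint 6: q ≥ 3. Hence p + q ≥ 8. But constraint 3 requires p + q ≤ 7, and 7 < 8. Contradiction.

Unsatisfiable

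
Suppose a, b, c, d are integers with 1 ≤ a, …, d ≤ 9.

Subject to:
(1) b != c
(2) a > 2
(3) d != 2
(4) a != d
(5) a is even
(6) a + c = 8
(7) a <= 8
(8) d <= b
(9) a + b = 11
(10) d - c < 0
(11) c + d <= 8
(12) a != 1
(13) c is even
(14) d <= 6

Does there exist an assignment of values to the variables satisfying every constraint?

Satisfiable

One satisfying assignment is a = 4, b = 7, c = 4, d = 3.
For the less obvious constraints — constraint 6: a + c = 8; constraint 9: a + b = 11; constraint 10: d - c = -1 — and the others hold by inspection.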